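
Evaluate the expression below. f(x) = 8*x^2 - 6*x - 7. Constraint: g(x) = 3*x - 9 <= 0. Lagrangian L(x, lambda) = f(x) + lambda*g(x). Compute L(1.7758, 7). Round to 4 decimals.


Step 1: Evaluate f(x).
f(1.7758) = 8*1.7758^2 - 6*1.7758 - 7 = 7.5729
Step 2: Evaluate g(x).
g(1.7758) = 3*1.7758 - 9 = -3.6726
Step 3: Compute Lagrangian.
L = 7.5729 + 7*-3.6726 = -18.1353


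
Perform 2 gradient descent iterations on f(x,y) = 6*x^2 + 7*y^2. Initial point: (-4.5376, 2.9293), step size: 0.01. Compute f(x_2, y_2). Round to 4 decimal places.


Gradient descent on f(x,y) = 6*x^2 + 7*y^2.
Starting point: (-4.5376, 2.9293), alpha = 0.01
Step 1: grad_x = 2*6*-4.5376 = -54.4512, grad_y = 2*7*2.9293 = 41.0102
  x_1 = -4.5376 - 0.01*-54.4512 = -3.9931
  y_1 = 2.9293 - 0.01*41.0102 = 2.5192
Step 2: grad_x = 2*6*-3.9931 = -47.9171, grad_y = 2*7*2.5192 = 35.2688
  x_2 = -3.9931 - 0.01*-47.9171 = -3.5139
  y_2 = 2.5192 - 0.01*35.2688 = 2.1665
f(-3.5139, 2.1665) = 6*(-3.5139)^2 + 7*2.1665^2 = 106.9421


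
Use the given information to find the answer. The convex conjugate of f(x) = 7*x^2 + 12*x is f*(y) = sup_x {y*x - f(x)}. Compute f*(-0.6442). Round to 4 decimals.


f*(y) = sup_x {y*x - a*x^2 - b*x} = sup_x {(y-b)*x - a*x^2}
FOC: (y - b) - 2a*x = 0 => x* = (y - b)/(2a)
x* = (-0.6442 - 12)/(2*7) = -0.9032
f*(-0.6442) = (y-b)^2/(4a) = (-0.6442 - 12)^2/(4*7)
= 159.8758/28 = 5.7098


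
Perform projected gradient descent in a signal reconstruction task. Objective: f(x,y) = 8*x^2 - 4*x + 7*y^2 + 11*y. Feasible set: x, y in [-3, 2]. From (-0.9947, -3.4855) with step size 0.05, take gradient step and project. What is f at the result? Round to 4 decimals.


Step 1: Compute gradient at (-0.9947, -3.4855).
grad_x = 2*8*-0.9947 - 4 = -19.9152
grad_y = 2*7*-3.4855 + 11 = -37.797
Step 2: Gradient step.
x_raw = -0.9947 - 0.05*-19.9152 = 0.0011
y_raw = -3.4855 - 0.05*-37.797 = -1.5957
Step 3: Project onto [-3, 2].
x_proj = clip(0.0011) = 0.0011
y_proj = clip(-1.5957) = -1.5957
Step 4: Evaluate f.
f(0.0011, -1.5957) = 0.2663


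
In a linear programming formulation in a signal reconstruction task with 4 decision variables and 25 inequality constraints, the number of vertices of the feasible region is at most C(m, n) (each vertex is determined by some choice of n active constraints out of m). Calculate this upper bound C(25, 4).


Each vertex corresponds to some choice of n active constraints out of m, so the number of vertices is at most C(m, n) = m! / (n!(m-n)!).
m = 25, n = 4
Numerator: 25 * 24 * 23 * 22
Denominator: 4! = 24
C(25, 4) = 12650


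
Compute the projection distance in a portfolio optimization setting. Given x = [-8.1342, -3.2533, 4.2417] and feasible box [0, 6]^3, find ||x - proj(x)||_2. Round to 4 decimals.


Project each component onto [0, 6].
clip(-8.1342) = 0.0, clip(-3.2533) = 0.0, clip(4.2417) = 4.2417
Projection = [0.0, 0.0, 4.2417]
Squared diffs: [66.1652, 10.584, 0.0]
Distance = sqrt(76.7492) = 8.7607


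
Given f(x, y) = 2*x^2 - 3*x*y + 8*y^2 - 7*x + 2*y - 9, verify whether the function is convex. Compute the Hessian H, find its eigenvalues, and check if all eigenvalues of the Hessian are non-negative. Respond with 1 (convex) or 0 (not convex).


The Hessian of f(x,y) = 2*x^2 - 3*x*y + 8*y^2 - 7*x + 2*y - 9 is:
H = [[4, -3], [-3, 16]]
Trace = 4 + 16 = 20
Determinant = 4*16 - (-3)^2 = 55
Discriminant = (20)^2 - 4*55 = 180.0
Eigenvalues: lambda_1 = 3.2918, lambda_2 = 16.7082
The function is convex.

1


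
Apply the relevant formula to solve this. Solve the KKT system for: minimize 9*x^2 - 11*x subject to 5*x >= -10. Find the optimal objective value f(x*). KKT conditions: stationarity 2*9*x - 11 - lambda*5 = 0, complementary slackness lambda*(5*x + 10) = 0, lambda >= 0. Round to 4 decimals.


Step 1: Try lambda = 0 (constraint inactive).
Stationarity: 2*9*x - 11 = 0
x* = 11/(2*9) = 11/18 = 0.6111 (rounded; the exact value 11/18 is used below)
Check constraint: 5*0.6111 = 3.0555 >= -10 -- satisfied.
Step 2: Compute optimal value.
f(x*) = 9*(11/18)^2 - 11*(11/18) = -3.3611


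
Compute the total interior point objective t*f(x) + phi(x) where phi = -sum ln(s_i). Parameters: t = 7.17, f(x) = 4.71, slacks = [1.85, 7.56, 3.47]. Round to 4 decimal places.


Step 1: Compute log-barrier.
ln values: [0.6152, 2.0229, 1.2442]
phi = -(0.6152 + 2.0229 + 1.2442) = -3.8822
Step 2: Compute augmented objective.
t*f(x) = 7.17*4.71 = 33.7707
Total = 33.7707 - 3.8822 = 29.8885


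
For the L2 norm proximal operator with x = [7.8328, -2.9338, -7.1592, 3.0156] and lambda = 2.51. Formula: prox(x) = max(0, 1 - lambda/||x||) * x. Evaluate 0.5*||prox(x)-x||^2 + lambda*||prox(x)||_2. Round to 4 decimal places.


Step 1: Compute ||x||.
||x|| = 11.4152
Step 2: Compute scaling factor.
scale = max(0, 1 - 2.51/11.4152) = 0.7801
Step 3: prox(x) = [6.1105, -2.2887, -5.585, 2.3525]
||prox(x)|| = 8.9052
Step 4: Proximal objective.
0.5*||prox-x||^2 = 3.1501
lambda*||prox|| = 22.3521
Total = 25.5022


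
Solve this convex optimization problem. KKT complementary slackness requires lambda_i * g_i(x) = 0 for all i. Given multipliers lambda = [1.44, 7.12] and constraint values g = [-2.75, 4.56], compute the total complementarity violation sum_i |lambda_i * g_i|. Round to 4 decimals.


KKT complementary slackness check:
lambda_1 * g_1 = 1.44 * -2.75 = -3.96
lambda_2 * g_2 = 7.12 * 4.56 = 32.4672
Total violation = 3.96 + 32.4672 = 36.4272


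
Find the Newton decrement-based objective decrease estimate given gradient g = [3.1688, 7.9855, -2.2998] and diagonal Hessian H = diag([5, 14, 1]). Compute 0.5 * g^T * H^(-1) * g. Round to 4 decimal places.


Step 1: H is diagonal, so H^(-1) * g = [0.6338, 0.5704, -2.2998].
Step 2: g^T H^(-1) g = sum_i g_i^2 / H_ii
  = (3.1688)^2/5 + (7.9855)^2/14 + (-2.2998)^2/1
  = 2.0083 + 4.5549 + 5.2891 = 11.8522
Step 3: Objective decrease = 0.5 * g^T H^(-1) g = 5.9261


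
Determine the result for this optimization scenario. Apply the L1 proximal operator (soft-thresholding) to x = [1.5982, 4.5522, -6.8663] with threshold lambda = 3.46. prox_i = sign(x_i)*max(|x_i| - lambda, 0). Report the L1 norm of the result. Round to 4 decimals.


Soft-thresholding with lambda = 3.46:
prox(1.5982) = sign(1.5982)*max(|1.5982| - 3.46, 0) = 0.0
prox(4.5522) = sign(4.5522)*max(|4.5522| - 3.46, 0) = 1.0922
prox(-6.8663) = sign(-6.8663)*max(|-6.8663| - 3.46, 0) = -3.4063
prox(x) = [0.0, 1.0922, -3.4063]
||prox(x)||_1 = 0.0 + 1.0922 + 3.4063 = 4.4985


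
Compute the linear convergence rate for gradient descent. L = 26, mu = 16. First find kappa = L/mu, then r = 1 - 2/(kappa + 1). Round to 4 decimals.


Step 1: Compute the condition number.
kappa = L/mu = 26/16 = 1.625
Step 2: Compute the convergence rate.
r = 1 - 2/(kappa + 1) = 1 - 2*mu/(L + mu) = (L - mu)/(L + mu) = 10/42 = 0.2381


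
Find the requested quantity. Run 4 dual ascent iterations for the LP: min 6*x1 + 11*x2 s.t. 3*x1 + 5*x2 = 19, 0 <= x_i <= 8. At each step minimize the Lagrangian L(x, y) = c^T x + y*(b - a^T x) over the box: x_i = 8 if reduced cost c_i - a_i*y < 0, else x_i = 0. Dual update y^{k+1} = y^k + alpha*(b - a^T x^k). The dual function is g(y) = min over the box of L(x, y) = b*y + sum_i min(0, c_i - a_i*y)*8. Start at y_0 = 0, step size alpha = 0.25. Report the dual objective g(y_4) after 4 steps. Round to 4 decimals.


Dual ascent for LP: min 6*x1 + 11*x2, 3*x1 + 5*x2 = 19, 0 <= x_i <= 8
Step 1: y^k = 0.0, reduced costs: (6.0, 11.0)
  x^k = (0.0, 0.0), subgradient = b - a^T x = 19.0
  y^{k+1} = 0.0 + 0.25*19.0 = 4.75
Step 2: y^k = 4.75, reduced costs: (-8.25, -12.75)
  x^k = (8.0, 8.0), subgradient = b - a^T x = -45.0
  y^{k+1} = 4.75 + 0.25*-45.0 = -6.5
Step 3: y^k = -6.5, reduced costs: (25.5, 43.5)
  x^k = (0.0, 0.0), subgradient = b - a^T x = 19.0
  y^{k+1} = -6.5 + 0.25*19.0 = -1.75
Step 4: y^k = -1.75, reduced costs: (11.25, 19.75)
  x^k = (0.0, 0.0), subgradient = b - a^T x = 19.0
  y^{k+1} = -1.75 + 0.25*19.0 = 3.0
Dual objective at y_4 = 3.0: reduced costs (-3.0, -4.0), box minimizer x = (8.0, 8.0)
g(y_4) = b*y + (c1 - a1*y)*x1 + (c2 - a2*y)*x2 = 19*3.0 + (-3.0)*8.0 + (-4.0)*8.0 = 57.0 - 24.0 - 32.0 = 1.0


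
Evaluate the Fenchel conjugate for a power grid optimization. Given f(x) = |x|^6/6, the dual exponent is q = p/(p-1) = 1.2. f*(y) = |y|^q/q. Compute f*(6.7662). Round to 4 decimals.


The conjugate exponent q satisfies 1/p + 1/q = 1.
p = 6, so q = 6/(6 - 1) = 1.2
|y|^q = 6.7662^1.2 = 9.9178
f*(6.7662) = 9.9178 / 1.2 = 8.2648


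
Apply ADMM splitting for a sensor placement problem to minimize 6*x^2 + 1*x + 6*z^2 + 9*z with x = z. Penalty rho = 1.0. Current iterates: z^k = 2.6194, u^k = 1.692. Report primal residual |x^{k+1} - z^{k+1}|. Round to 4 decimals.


ADMM iteration with rho = 1.0, z^k = 2.6194, u^k = 1.692
Step 1: x-update.
Minimize 6*x^2 + 1*x + (1.0/2)*(x - 2.6194 + 1.692)^2
FOC: (2*6 + 1.0)*x = -1 + 1.0*(2.6194 - 1.692)
x^{k+1} = -0.0056
Step 2: z-update.
Minimize 6*z^2 + 9*z + (1.0/2)*(-0.0056 - z + 1.692)^2
FOC: (2*6 + 1.0)*z = -9 + 1.0*(-0.0056 + 1.692)
z^{k+1} = -0.5626
Step 3: u-update.
u^{k+1} = 1.692 - 0.0056 + 0.5626 = 2.249
Step 4: Primal residual = |-0.0056 + 0.5626| = 0.557


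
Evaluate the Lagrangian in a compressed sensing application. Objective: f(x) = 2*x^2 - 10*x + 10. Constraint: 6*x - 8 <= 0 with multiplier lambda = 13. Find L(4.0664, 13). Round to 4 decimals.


Step 1: Evaluate f(x).
f(4.0664) = 2*4.0664^2 - 10*4.0664 + 10 = 2.4072
Step 2: Evaluate g(x).
g(4.0664) = 6*4.0664 - 8 = 16.3984
Step 3: Compute Lagrangian.
L = 2.4072 + 13*16.3984 = 215.5864


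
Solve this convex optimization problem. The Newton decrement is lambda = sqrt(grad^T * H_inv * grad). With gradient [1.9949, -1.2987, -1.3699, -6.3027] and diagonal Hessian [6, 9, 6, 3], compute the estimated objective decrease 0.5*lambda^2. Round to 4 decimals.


Step 1: H is diagonal, so H^(-1) * g = [0.3325, -0.1443, -0.2283, -2.1009].
Step 2: g^T H^(-1) g = sum_i g_i^2 / H_ii
  = (1.9949)^2/6 + (-1.2987)^2/9 + (-1.3699)^2/6 + (-6.3027)^2/3
  = 0.6633 + 0.1874 + 0.3128 + 13.2413 = 14.4048
Step 3: Objective decrease = 0.5 * g^T H^(-1) g = 7.2024


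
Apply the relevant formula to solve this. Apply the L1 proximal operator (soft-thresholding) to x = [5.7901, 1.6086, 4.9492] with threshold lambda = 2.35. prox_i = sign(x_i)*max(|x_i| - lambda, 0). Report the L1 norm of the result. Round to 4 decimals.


Soft-thresholding with lambda = 2.35:
prox(5.7901) = sign(5.7901)*max(|5.7901| - 2.35, 0) = 3.4401
prox(1.6086) = sign(1.6086)*max(|1.6086| - 2.35, 0) = 0.0
prox(4.9492) = sign(4.9492)*max(|4.9492| - 2.35, 0) = 2.5992
prox(x) = [3.4401, 0.0, 2.5992]
||prox(x)||_1 = 3.4401 + 0.0 + 2.5992 = 6.0393


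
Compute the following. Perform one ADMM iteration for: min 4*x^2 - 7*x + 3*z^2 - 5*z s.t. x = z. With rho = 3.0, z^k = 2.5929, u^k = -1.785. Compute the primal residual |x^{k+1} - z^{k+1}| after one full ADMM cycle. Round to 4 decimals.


ADMM iteration with rho = 3.0, z^k = 2.5929, u^k = -1.785
Step 1: x-update.
Minimize 4*x^2 - 7*x + (3.0/2)*(x - 2.5929 - 1.785)^2
FOC: (2*4 + 3.0)*x = 7 + 3.0*(2.5929 + 1.785)
x^{k+1} = 1.8303
Step 2: z-update.
Minimize 3*z^2 - 5*z + (3.0/2)*(1.8303 - z - 1.785)^2
FOC: (2*3 + 3.0)*z = 5 + 3.0*(1.8303 - 1.785)
z^{k+1} = 0.5707
Step 3: u-update.
u^{k+1} = -1.785 + 1.8303 - 0.5707 = -0.5253
Step 4: Primal residual = |1.8303 - 0.5707| = 1.2597


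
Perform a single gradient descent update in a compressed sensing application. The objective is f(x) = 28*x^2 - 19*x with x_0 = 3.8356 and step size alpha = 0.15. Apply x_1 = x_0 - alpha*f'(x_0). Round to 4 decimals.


We compute the gradient at x_0 and apply the update.
f'(x) = 56*x - 19
f'(3.8356) = 56*3.8356 - 19 = 195.7936
x_1 = 3.8356 - 0.15*195.7936 = -25.5334


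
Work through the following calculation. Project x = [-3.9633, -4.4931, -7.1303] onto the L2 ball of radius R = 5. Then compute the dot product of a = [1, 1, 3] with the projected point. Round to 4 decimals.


Step 1: Compute ||x|| (intermediates to 6 decimals).
||x|| = sqrt((-3.9633)^2 + (-4.4931)^2 + (-7.1303)^2) = 9.313263
Step 2: Project.
Since ||x|| > R, scale = R/||x|| = 5/9.313263 = 0.536869, proj(x) = scale * x
proj(x) = [-2.127773, -2.412206, -3.828037]
Step 3: Dot product.
a^T * proj(x) = 1*(-2.127773) + 1*(-2.412206) + 3*(-3.828037) = -16.0241


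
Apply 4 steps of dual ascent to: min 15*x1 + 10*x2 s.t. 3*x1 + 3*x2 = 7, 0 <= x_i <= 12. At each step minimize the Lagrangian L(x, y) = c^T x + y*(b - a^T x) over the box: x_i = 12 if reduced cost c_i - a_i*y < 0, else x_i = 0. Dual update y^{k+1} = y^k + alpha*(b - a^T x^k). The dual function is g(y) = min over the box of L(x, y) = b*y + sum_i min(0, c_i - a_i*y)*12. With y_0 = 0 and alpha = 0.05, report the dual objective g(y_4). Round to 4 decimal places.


Dual ascent for LP: min 15*x1 + 10*x2, 3*x1 + 3*x2 = 7, 0 <= x_i <= 12
Step 1: y^k = 0.0, reduced costs: (15.0, 10.0)
  x^k = (0.0, 0.0), subgradient = b - a^T x = 7.0
  y^{k+1} = 0.0 + 0.05*7.0 = 0.35
Step 2: y^k = 0.35, reduced costs: (13.95, 8.95)
  x^k = (0.0, 0.0), subgradient = b - a^T x = 7.0
  y^{k+1} = 0.35 + 0.05*7.0 = 0.7
Step 3: y^k = 0.7, reduced costs: (12.9, 7.9)
  x^k = (0.0, 0.0), subgradient = b - a^T x = 7.0
  y^{k+1} = 0.7 + 0.05*7.0 = 1.05
Step 4: y^k = 1.05, reduced costs: (11.85, 6.85)
  x^k = (0.0, 0.0), subgradient = b - a^T x = 7.0
  y^{k+1} = 1.05 + 0.05*7.0 = 1.4
Dual objective at y_4 = 1.4: reduced costs (10.8, 5.8), box minimizer x = (0.0, 0.0)
g(y_4) = b*y + (c1 - a1*y)*x1 + (c2 - a2*y)*x2 = 7*1.4 + 10.8*0.0 + 5.8*0.0 = 9.8 + 0.0 + 0.0 = 9.8


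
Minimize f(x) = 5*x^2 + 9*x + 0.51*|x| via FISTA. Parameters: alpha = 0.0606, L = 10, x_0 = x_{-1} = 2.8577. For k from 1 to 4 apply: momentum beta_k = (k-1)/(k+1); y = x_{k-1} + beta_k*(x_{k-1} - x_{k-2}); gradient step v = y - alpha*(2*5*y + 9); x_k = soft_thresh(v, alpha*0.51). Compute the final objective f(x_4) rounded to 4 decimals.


FISTA on f(x) = 5*x^2 + 9*x + 0.51*|x|
L = 10, alpha = 0.0606
Iteration 1: beta = 0.0, y = 2.8577 + 0.0*(2.8577 - 2.8577) = 2.8577
  grad(y) = 37.577, v = y - alpha*grad = 0.5805
  prox(v) = soft_thresh(0.5805, 0.0309) = 0.5496
Iteration 2: beta = 0.3333, y = 0.5496 + 0.3333*(0.5496 - 2.8577) = -0.2197
  grad(y) = 6.8027, v = y - alpha*grad = -0.632
  prox(v) = soft_thresh(-0.632, 0.0309) = -0.6011
Iteration 3: beta = 0.5, y = -0.6011 + 0.5*(-0.6011 - 0.5496) = -1.1764
  grad(y) = -2.7642, v = y - alpha*grad = -1.0089
  prox(v) = soft_thresh(-1.0089, 0.0309) = -0.978
Iteration 4: beta = 0.6, y = -0.978 + 0.6*(-0.978 + 0.6011) = -1.2042
  grad(y) = -3.0416, v = y - alpha*grad = -1.0198
  prox(v) = soft_thresh(-1.0198, 0.0309) = -0.9889
f(x_4) = 5*(-0.9889)^2 + 9*(-0.9889) + 0.51*|-0.9889| = -3.5061


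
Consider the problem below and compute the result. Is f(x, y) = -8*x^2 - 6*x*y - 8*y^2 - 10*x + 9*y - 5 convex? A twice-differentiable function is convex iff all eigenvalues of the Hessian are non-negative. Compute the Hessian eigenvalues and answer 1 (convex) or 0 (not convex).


The Hessian of f(x,y) = -8*x^2 - 6*x*y - 8*y^2 - 10*x + 9*y - 5 is:
H = [[-16, -6], [-6, -16]]
Trace = -16 - 16 = -32
Determinant = -16*-16 - (-6)^2 = 220
Discriminant = (-32)^2 - 4*220 = 144.0
Eigenvalues: lambda_1 = -22.0, lambda_2 = -10.0
The function is not convex.

0


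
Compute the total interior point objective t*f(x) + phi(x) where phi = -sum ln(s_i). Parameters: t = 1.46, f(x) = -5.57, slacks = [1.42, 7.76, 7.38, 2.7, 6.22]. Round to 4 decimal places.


Step 1: Compute log-barrier.
ln values: [0.3507, 2.049, 1.9988, 0.9933, 1.8278]
phi = -(0.3507 + 2.049 + 1.9988 + 0.9933 + 1.8278) = -7.2194
Step 2: Compute augmented objective.
t*f(x) = 1.46*-5.57 = -8.1322
Total = -8.1322 - 7.2194 = -15.3516


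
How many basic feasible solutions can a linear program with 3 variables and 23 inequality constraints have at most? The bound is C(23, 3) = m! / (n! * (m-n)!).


Each vertex corresponds to some choice of n active constraints out of m, so the number of vertices is at most C(m, n) = m! / (n!(m-n)!).
m = 23, n = 3
Numerator: 23 * 22 * 21
Denominator: 3! = 6
C(23, 3) = 1771


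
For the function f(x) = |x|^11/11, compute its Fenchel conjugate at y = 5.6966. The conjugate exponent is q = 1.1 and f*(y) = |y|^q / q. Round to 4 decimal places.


The conjugate exponent q satisfies 1/p + 1/q = 1.
p = 11, so q = 11/(11 - 1) = 1.1
|y|^q = 5.6966^1.1 = 6.7792
f*(5.6966) = 6.7792 / 1.1 = 6.1629


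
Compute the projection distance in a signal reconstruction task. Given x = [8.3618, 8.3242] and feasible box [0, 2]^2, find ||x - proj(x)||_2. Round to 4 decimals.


Project each component onto [0, 2].
clip(8.3618) = 2.0, clip(8.3242) = 2.0
Projection = [2.0, 2.0]
Squared diffs: [40.4725, 39.9955]
Distance = sqrt(80.468) = 8.9704


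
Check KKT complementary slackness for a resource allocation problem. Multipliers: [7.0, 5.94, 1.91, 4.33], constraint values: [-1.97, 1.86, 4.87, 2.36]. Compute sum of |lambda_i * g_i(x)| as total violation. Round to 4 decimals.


KKT complementary slackness check:
lambda_1 * g_1 = 7.0 * -1.97 = -13.79
lambda_2 * g_2 = 5.94 * 1.86 = 11.0484
lambda_3 * g_3 = 1.91 * 4.87 = 9.3017
lambda_4 * g_4 = 4.33 * 2.36 = 10.2188
Total violation = 13.79 + 11.0484 + 9.3017 + 10.2188 = 44.3589


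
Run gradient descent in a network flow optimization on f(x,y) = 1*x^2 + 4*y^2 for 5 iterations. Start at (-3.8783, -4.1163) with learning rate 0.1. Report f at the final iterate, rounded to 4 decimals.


Gradient descent on f(x,y) = 1*x^2 + 4*y^2.
Starting point: (-3.8783, -4.1163), alpha = 0.1
Step 1: grad_x = 2*1*-3.8783 = -7.7566, grad_y = 2*4*-4.1163 = -32.9304
  x_1 = -3.8783 - 0.1*-7.7566 = -3.1026
  y_1 = -4.1163 - 0.1*-32.9304 = -0.8233
Step 2: grad_x = 2*1*-3.1026 = -6.2053, grad_y = 2*4*-0.8233 = -6.5861
  x_2 = -3.1026 - 0.1*-6.2053 = -2.4821
  y_2 = -0.8233 - 0.1*-6.5861 = -0.1647
Step 3: grad_x = 2*1*-2.4821 = -4.9642, grad_y = 2*4*-0.1647 = -1.3172
  x_3 = -2.4821 - 0.1*-4.9642 = -1.9857
  y_3 = -0.1647 - 0.1*-1.3172 = -0.0329
Step 4: grad_x = 2*1*-1.9857 = -3.9714, grad_y = 2*4*-0.0329 = -0.2634
  x_4 = -1.9857 - 0.1*-3.9714 = -1.5886
  y_4 = -0.0329 - 0.1*-0.2634 = -0.0066
Step 5: grad_x = 2*1*-1.5886 = -3.1771, grad_y = 2*4*-0.0066 = -0.0527
  x_5 = -1.5886 - 0.1*-3.1771 = -1.2708
  y_5 = -0.0066 - 0.1*-0.0527 = -0.0013
f(-1.2708, -0.0013) = 1*(-1.2708)^2 + 4*(-0.0013)^2 = 1.615


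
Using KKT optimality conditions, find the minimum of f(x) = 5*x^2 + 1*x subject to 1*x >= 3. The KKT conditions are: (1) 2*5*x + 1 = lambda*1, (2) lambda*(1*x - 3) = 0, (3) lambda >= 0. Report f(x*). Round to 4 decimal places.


Step 1: Try lambda = 0 (constraint inactive).
x_unc = -1/(2*5) = -0.1
Check: 1*-0.1 = -0.1 < 3 -- violated!
Step 2: Constraint must be active: 1*x = 3
x* = 3/1 = 3.0
lambda = (2*5*3.0 + 1)/1 = 31.0
Step 3: Compute optimal value.
f(x*) = 5*3.0^2 + 1*3.0 = 48.0


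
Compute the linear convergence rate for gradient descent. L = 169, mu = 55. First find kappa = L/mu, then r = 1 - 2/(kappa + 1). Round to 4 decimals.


Step 1: Compute the condition number.
kappa = L/mu = 169/55 = 3.0727
Step 2: Compute the convergence rate.
r = 1 - 2/(kappa + 1) = 1 - 2*mu/(L + mu) = (L - mu)/(L + mu) = 114/224 = 0.5089


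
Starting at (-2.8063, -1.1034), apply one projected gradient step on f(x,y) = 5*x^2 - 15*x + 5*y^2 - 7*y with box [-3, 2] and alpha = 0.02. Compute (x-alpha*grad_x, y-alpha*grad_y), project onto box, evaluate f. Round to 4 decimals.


Step 1: Compute gradient at (-2.8063, -1.1034).
grad_x = 2*5*-2.8063 - 15 = -43.063
grad_y = 2*5*-1.1034 - 7 = -18.034
Step 2: Gradient step.
x_raw = -2.8063 - 0.02*-43.063 = -1.945
y_raw = -1.1034 - 0.02*-18.034 = -0.7427
Step 3: Project onto [-3, 2].
x_proj = clip(-1.945) = -1.945
y_proj = clip(-0.7427) = -0.7427
Step 4: Evaluate f.
f(-1.945, -0.7427) = 56.0487


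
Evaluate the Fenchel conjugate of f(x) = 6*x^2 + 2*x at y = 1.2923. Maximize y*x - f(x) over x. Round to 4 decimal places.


f*(y) = sup_x {y*x - a*x^2 - b*x} = sup_x {(y-b)*x - a*x^2}
FOC: (y - b) - 2a*x = 0 => x* = (y - b)/(2a)
x* = (1.2923 - 2)/(2*6) = -0.059
f*(1.2923) = (y-b)^2/(4a) = (1.2923 - 2)^2/(4*6)
= 0.5008/24 = 0.0209


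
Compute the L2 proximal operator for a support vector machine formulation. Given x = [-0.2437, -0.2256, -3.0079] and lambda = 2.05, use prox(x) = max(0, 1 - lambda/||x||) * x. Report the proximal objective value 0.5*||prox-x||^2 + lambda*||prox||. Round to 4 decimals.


Step 1: Compute ||x||.
||x|| = 3.0262
Step 2: Compute scaling factor.
scale = max(0, 1 - 2.05/3.0262) = 0.3226
Step 3: prox(x) = [-0.0786, -0.0728, -0.9703]
||prox(x)|| = 0.9762
Step 4: Proximal objective.
0.5*||prox-x||^2 = 2.1013
lambda*||prox|| = 2.0012
Total = 4.1024


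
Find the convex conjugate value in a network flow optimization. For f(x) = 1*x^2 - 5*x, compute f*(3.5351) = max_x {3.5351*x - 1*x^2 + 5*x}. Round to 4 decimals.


f*(y) = sup_x {y*x - a*x^2 - b*x} = sup_x {(y-b)*x - a*x^2}
FOC: (y - b) - 2a*x = 0 => x* = (y - b)/(2a)
x* = (3.5351 + 5)/(2*1) = 4.2676
f*(3.5351) = (y-b)^2/(4a) = (3.5351 + 5)^2/(4*1)
= 72.8479/4 = 18.212


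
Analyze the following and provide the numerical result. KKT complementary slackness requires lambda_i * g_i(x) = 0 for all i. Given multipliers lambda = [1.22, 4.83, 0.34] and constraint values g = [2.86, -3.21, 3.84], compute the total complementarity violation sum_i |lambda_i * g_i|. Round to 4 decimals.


KKT complementary slackness check:
lambda_1 * g_1 = 1.22 * 2.86 = 3.4892
lambda_2 * g_2 = 4.83 * -3.21 = -15.5043
lambda_3 * g_3 = 0.34 * 3.84 = 1.3056
Total violation = 3.4892 + 15.5043 + 1.3056 = 20.2991


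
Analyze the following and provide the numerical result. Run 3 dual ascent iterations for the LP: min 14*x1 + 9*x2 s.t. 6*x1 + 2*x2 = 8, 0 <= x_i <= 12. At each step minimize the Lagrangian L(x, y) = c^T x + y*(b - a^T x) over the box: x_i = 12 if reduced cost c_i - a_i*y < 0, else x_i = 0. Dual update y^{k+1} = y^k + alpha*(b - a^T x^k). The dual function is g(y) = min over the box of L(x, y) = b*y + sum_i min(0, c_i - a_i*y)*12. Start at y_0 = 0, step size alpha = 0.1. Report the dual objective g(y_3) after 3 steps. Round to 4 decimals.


Dual ascent for LP: min 14*x1 + 9*x2, 6*x1 + 2*x2 = 8, 0 <= x_i <= 12
Step 1: y^k = 0.0, reduced costs: (14.0, 9.0)
  x^k = (0.0, 0.0), subgradient = b - a^T x = 8.0
  y^{k+1} = 0.0 + 0.1*8.0 = 0.8
Step 2: y^k = 0.8, reduced costs: (9.2, 7.4)
  x^k = (0.0, 0.0), subgradient = b - a^T x = 8.0
  y^{k+1} = 0.8 + 0.1*8.0 = 1.6
Step 3: y^k = 1.6, reduced costs: (4.4, 5.8)
  x^k = (0.0, 0.0), subgradient = b - a^T x = 8.0
  y^{k+1} = 1.6 + 0.1*8.0 = 2.4
Dual objective at y_3 = 2.4: reduced costs (-0.4, 4.2), box minimizer x = (12.0, 0.0)
g(y_3) = b*y + (c1 - a1*y)*x1 + (c2 - a2*y)*x2 = 8*2.4 + (-0.4)*12.0 + 4.2*0.0 = 19.2 - 4.8 + 0.0 = 14.4


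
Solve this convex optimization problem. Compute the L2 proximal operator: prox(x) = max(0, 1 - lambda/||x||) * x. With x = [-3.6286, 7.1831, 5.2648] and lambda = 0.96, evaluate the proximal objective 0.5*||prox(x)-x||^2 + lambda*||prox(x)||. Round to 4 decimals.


Step 1: Compute ||x||.
||x|| = 9.6167
Step 2: Compute scaling factor.
scale = max(0, 1 - 0.96/9.6167) = 0.9002
Step 3: prox(x) = [-3.2664, 6.466, 4.7392]
||prox(x)|| = 8.6567
Step 4: Proximal objective.
0.5*||prox-x||^2 = 0.4608
lambda*||prox|| = 8.3104
Total = 8.7713


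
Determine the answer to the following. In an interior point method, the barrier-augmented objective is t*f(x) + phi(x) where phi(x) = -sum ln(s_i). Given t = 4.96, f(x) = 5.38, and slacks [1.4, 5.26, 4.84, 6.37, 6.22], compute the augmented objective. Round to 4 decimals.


Step 1: Compute log-barrier.
ln values: [0.3365, 1.6601, 1.5769, 1.8516, 1.8278]
phi = -(0.3365 + 1.6601 + 1.5769 + 1.8516 + 1.8278) = -7.2529
Step 2: Compute augmented objective.
t*f(x) = 4.96*5.38 = 26.6848
Total = 26.6848 - 7.2529 = 19.4319


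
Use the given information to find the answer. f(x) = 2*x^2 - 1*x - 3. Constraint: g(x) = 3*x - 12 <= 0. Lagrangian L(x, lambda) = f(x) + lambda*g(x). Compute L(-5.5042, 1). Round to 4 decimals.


Step 1: Evaluate f(x).
f(-5.5042) = 2*(-5.5042)^2 - 1*(-5.5042) - 3 = 63.0966
Step 2: Evaluate g(x).
g(-5.5042) = 3*-5.5042 - 12 = -28.5126
Step 3: Compute Lagrangian.
L = 63.0966 + 1*-28.5126 = 34.584


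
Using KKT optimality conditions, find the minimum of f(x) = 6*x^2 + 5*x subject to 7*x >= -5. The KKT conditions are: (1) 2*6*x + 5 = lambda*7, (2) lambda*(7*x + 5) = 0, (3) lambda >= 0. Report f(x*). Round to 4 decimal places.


Step 1: Try lambda = 0 (constraint inactive).
Stationarity: 2*6*x + 5 = 0
x* = -5/(2*6) = -5/12 = -0.4167 (rounded; the exact value -5/12 is used below)
Check constraint: 7*-0.4167 = -2.9169 >= -5 -- satisfied.
Step 2: Compute optimal value.
f(x*) = 6*(-5/12)^2 + 5*(-5/12) = -1.0417


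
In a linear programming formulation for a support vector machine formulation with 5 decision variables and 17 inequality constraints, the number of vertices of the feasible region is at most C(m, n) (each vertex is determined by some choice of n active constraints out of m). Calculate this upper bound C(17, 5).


Each vertex corresponds to some choice of n active constraints out of m, so the number of vertices is at most C(m, n) = m! / (n!(m-n)!).
m = 17, n = 5
Numerator: 17 * 16 * 15 * 14 * 13
Denominator: 5! = 120
C(17, 5) = 6188


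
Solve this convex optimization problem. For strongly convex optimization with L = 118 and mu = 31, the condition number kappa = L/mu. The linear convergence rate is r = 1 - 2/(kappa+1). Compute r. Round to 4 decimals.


Step 1: Compute the condition number.
kappa = L/mu = 118/31 = 3.8065
Step 2: Compute the convergence rate.
r = 1 - 2/(kappa + 1) = 1 - 2*mu/(L + mu) = (L - mu)/(L + mu) = 87/149 = 0.5839


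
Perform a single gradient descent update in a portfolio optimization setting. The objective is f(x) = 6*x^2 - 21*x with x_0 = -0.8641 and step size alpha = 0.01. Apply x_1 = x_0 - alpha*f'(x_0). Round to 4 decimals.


We compute the gradient at x_0 and apply the update.
f'(x) = 12*x - 21
f'(-0.8641) = 12*-0.8641 - 21 = -31.3692
x_1 = -0.8641 - 0.01*-31.3692 = -0.5504


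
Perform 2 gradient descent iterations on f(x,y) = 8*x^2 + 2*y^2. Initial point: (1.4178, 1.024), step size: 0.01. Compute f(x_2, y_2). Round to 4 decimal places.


Gradient descent on f(x,y) = 8*x^2 + 2*y^2.
Starting point: (1.4178, 1.024), alpha = 0.01
Step 1: grad_x = 2*8*1.4178 = 22.6848, grad_y = 2*2*1.024 = 4.096
  x_1 = 1.4178 - 0.01*22.6848 = 1.191
  y_1 = 1.024 - 0.01*4.096 = 0.983
Step 2: grad_x = 2*8*1.191 = 19.0552, grad_y = 2*2*0.983 = 3.9322
  x_2 = 1.191 - 0.01*19.0552 = 1.0004
  y_2 = 0.983 - 0.01*3.9322 = 0.9437
f(1.0004, 0.9437) = 8*1.0004^2 + 2*0.9437^2 = 9.7876


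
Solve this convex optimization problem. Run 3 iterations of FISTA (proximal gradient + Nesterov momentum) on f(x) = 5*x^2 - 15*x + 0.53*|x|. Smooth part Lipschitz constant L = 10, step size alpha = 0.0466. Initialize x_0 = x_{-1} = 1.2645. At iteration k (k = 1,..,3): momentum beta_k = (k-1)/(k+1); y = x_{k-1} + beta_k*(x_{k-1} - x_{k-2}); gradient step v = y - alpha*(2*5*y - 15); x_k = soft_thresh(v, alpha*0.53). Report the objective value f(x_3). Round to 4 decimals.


FISTA on f(x) = 5*x^2 - 15*x + 0.53*|x|
L = 10, alpha = 0.0466
Iteration 1: beta = 0.0, y = 1.2645 + 0.0*(1.2645 - 1.2645) = 1.2645
  grad(y) = -2.355, v = y - alpha*grad = 1.3742
  prox(v) = soft_thresh(1.3742, 0.0247) = 1.3495
Iteration 2: beta = 0.3333, y = 1.3495 + 0.3333*(1.3495 - 1.2645) = 1.3779
  grad(y) = -1.2211, v = y - alpha*grad = 1.4348
  prox(v) = soft_thresh(1.4348, 0.0247) = 1.4101
Iteration 3: beta = 0.5, y = 1.4101 + 0.5*(1.4101 - 1.3495) = 1.4404
  grad(y) = -0.5963, v = y - alpha*grad = 1.4682
  prox(v) = soft_thresh(1.4682, 0.0247) = 1.4435
f(x_3) = 5*1.4435^2 - 15*1.4435 + 0.53*|1.4435| = -10.469


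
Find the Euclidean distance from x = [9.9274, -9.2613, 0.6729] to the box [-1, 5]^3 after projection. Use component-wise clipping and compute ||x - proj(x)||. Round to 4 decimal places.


Project each component onto [-1, 5].
clip(9.9274) = 5.0, clip(-9.2613) = -1.0, clip(0.6729) = 0.6729
Projection = [5.0, -1.0, 0.6729]
Squared diffs: [24.2793, 68.2491, 0.0]
Distance = sqrt(92.5284) = 9.6192


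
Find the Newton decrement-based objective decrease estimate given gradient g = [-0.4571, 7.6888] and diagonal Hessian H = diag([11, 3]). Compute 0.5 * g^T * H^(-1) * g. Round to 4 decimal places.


Step 1: H is diagonal, so H^(-1) * g = [-0.0416, 2.5629].
Step 2: g^T H^(-1) g = sum_i g_i^2 / H_ii
  = (-0.4571)^2/11 + (7.6888)^2/3
  = 0.019 + 19.7059 = 19.7249
Step 3: Objective decrease = 0.5 * g^T H^(-1) g = 9.8624


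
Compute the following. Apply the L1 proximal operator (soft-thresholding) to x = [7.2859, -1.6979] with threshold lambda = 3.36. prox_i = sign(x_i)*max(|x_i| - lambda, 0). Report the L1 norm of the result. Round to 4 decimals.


Soft-thresholding with lambda = 3.36:
prox(7.2859) = sign(7.2859)*max(|7.2859| - 3.36, 0) = 3.9259
prox(-1.6979) = sign(-1.6979)*max(|-1.6979| - 3.36, 0) = 0.0
prox(x) = [3.9259, 0.0]
||prox(x)||_1 = 3.9259 + 0.0 = 3.9259


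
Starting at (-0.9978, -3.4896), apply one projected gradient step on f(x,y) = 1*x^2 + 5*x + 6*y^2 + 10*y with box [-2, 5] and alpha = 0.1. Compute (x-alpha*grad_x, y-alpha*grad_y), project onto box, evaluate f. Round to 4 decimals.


Step 1: Compute gradient at (-0.9978, -3.4896).
grad_x = 2*1*-0.9978 + 5 = 3.0044
grad_y = 2*6*-3.4896 + 10 = -31.8752
Step 2: Gradient step.
x_raw = -0.9978 - 0.1*3.0044 = -1.2982
y_raw = -3.4896 - 0.1*-31.8752 = -0.3021
Step 3: Project onto [-2, 5].
x_proj = clip(-1.2982) = -1.2982
y_proj = clip(-0.3021) = -0.3021
Step 4: Evaluate f.
f(-1.2982, -0.3021) = -7.2791


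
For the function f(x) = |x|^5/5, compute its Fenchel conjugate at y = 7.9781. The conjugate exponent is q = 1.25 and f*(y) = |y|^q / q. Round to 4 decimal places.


The conjugate exponent q satisfies 1/p + 1/q = 1.
p = 5, so q = 5/(5 - 1) = 1.25
|y|^q = 7.9781^1.25 = 13.4083
f*(7.9781) = 13.4083 / 1.25 = 10.7267


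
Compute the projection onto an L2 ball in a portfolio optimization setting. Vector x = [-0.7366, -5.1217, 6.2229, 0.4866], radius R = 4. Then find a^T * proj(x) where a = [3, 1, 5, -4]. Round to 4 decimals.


Step 1: Compute ||x|| (intermediates to 6 decimals).
||x|| = sqrt((-0.7366)^2 + (-5.1217)^2 + 6.2229^2 + 0.4866^2) = 8.107753
Step 2: Project.
Since ||x|| > R, scale = R/||x|| = 4/8.107753 = 0.493355, proj(x) = scale * x
proj(x) = [-0.363405, -2.526816, 3.070099, 0.240067]
Step 3: Dot product.
a^T * proj(x) = 3*(-0.363405) + 1*(-2.526816) + 5*3.070099 - 4*0.240067 = 10.7732


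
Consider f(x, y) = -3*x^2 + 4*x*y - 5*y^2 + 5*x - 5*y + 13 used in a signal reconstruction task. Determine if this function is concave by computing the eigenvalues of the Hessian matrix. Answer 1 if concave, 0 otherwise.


The Hessian of f(x,y) = -3*x^2 + 4*x*y - 5*y^2 + 5*x - 5*y + 13 is:
H = [[-6, 4], [4, -10]]
Trace = -6 - 10 = -16
Determinant = -6*-10 - (4)^2 = 44
Discriminant = (-16)^2 - 4*44 = 80.0
Eigenvalues: lambda_1 = -12.4721, lambda_2 = -3.5279
The function is concave.

1


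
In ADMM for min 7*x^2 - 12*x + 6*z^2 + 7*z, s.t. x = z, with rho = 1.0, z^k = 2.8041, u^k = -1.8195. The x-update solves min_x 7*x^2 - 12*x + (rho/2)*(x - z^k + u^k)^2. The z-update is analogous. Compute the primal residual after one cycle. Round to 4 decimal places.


ADMM iteration with rho = 1.0, z^k = 2.8041, u^k = -1.8195
Step 1: x-update.
Minimize 7*x^2 - 12*x + (1.0/2)*(x - 2.8041 - 1.8195)^2
FOC: (2*7 + 1.0)*x = 12 + 1.0*(2.8041 + 1.8195)
x^{k+1} = 1.1082
Step 2: z-update.
Minimize 6*z^2 + 7*z + (1.0/2)*(1.1082 - z - 1.8195)^2
FOC: (2*6 + 1.0)*z = -7 + 1.0*(1.1082 - 1.8195)
z^{k+1} = -0.5932
Step 3: u-update.
u^{k+1} = -1.8195 + 1.1082 + 0.5932 = -0.1181
Step 4: Primal residual = |1.1082 + 0.5932| = 1.7014


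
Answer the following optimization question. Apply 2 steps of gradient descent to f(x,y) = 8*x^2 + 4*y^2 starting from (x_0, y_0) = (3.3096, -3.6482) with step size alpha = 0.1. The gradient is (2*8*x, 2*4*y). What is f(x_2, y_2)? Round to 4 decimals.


Gradient descent on f(x,y) = 8*x^2 + 4*y^2.
Starting point: (3.3096, -3.6482), alpha = 0.1
Step 1: grad_x = 2*8*3.3096 = 52.9536, grad_y = 2*4*-3.6482 = -29.1856
  x_1 = 3.3096 - 0.1*52.9536 = -1.9858
  y_1 = -3.6482 - 0.1*-29.1856 = -0.7296
Step 2: grad_x = 2*8*-1.9858 = -31.7722, grad_y = 2*4*-0.7296 = -5.8371
  x_2 = -1.9858 - 0.1*-31.7722 = 1.1915
  y_2 = -0.7296 - 0.1*-5.8371 = -0.1459
f(1.1915, -0.1459) = 8*1.1915^2 + 4*(-0.1459)^2 = 11.4417


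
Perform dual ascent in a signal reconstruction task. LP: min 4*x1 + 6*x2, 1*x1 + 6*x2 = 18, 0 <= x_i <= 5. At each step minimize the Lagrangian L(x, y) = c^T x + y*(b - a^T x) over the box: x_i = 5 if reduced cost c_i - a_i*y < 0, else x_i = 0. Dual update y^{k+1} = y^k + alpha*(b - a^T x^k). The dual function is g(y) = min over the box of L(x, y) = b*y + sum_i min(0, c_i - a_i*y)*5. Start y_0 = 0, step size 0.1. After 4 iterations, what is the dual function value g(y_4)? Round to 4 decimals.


Dual ascent for LP: min 4*x1 + 6*x2, 1*x1 + 6*x2 = 18, 0 <= x_i <= 5
Step 1: y^k = 0.0, reduced costs: (4.0, 6.0)
  x^k = (0.0, 0.0), subgradient = b - a^T x = 18.0
  y^{k+1} = 0.0 + 0.1*18.0 = 1.8
Step 2: y^k = 1.8, reduced costs: (2.2, -4.8)
  x^k = (0.0, 5.0), subgradient = b - a^T x = -12.0
  y^{k+1} = 1.8 + 0.1*-12.0 = 0.6
Step 3: y^k = 0.6, reduced costs: (3.4, 2.4)
  x^k = (0.0, 0.0), subgradient = b - a^T x = 18.0
  y^{k+1} = 0.6 + 0.1*18.0 = 2.4
Step 4: y^k = 2.4, reduced costs: (1.6, -8.4)
  x^k = (0.0, 5.0), subgradient = b - a^T x = -12.0
  y^{k+1} = 2.4 + 0.1*-12.0 = 1.2
Dual objective at y_4 = 1.2: reduced costs (2.8, -1.2), box minimizer x = (0.0, 5.0)
g(y_4) = b*y + (c1 - a1*y)*x1 + (c2 - a2*y)*x2 = 18*1.2 + 2.8*0.0 + (-1.2)*5.0 = 21.6 + 0.0 - 6.0 = 15.6


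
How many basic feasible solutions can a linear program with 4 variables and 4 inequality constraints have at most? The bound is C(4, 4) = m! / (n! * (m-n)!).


Each vertex corresponds to some choice of n active constraints out of m, so the number of vertices is at most C(m, n) = m! / (n!(m-n)!).
m = 4, n = 4
Numerator: 4 * 3 * 2 * 1
Denominator: 4! = 24
C(4, 4) = 1


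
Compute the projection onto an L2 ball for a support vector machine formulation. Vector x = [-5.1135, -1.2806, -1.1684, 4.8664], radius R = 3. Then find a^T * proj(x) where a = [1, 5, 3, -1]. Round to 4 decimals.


Step 1: Compute ||x|| (intermediates to 6 decimals).
||x|| = sqrt((-5.1135)^2 + (-1.2806)^2 + (-1.1684)^2 + 4.8664^2) = 7.268757
Step 2: Project.
Since ||x|| > R, scale = R/||x|| = 3/7.268757 = 0.412725, proj(x) = scale * x
proj(x) = [-2.110469, -0.528536, -0.482228, 2.008485]
Step 3: Dot product.
a^T * proj(x) = 1*(-2.110469) + 5*(-0.528536) + 3*(-0.482228) - 1*2.008485 = -8.2083


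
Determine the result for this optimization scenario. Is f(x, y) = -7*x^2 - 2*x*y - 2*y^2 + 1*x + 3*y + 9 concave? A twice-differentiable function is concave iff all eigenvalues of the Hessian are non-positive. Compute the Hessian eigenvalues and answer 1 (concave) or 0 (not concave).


The Hessian of f(x,y) = -7*x^2 - 2*x*y - 2*y^2 + 1*x + 3*y + 9 is:
H = [[-14, -2], [-2, -4]]
Trace = -14 - 4 = -18
Determinant = -14*-4 - (-2)^2 = 52
Discriminant = (-18)^2 - 4*52 = 116.0
Eigenvalues: lambda_1 = -14.3852, lambda_2 = -3.6148
The function is concave.

1


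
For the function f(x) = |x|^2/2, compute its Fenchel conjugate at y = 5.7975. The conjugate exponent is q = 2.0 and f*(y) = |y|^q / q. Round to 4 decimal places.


The conjugate exponent q satisfies 1/p + 1/q = 1.
p = 2, so q = 2/(2 - 1) = 2.0
|y|^q = 5.7975^2.0 = 33.611
f*(5.7975) = 33.611 / 2.0 = 16.8055


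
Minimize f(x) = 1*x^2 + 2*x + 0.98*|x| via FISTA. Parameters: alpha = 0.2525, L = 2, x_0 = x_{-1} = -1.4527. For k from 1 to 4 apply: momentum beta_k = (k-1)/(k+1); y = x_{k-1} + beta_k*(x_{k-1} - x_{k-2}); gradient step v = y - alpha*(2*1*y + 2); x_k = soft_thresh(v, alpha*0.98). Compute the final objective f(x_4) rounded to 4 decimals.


FISTA on f(x) = 1*x^2 + 2*x + 0.98*|x|
L = 2, alpha = 0.2525
Iteration 1: beta = 0.0, y = -1.4527 + 0.0*(-1.4527 + 1.4527) = -1.4527
  grad(y) = -0.9054, v = y - alpha*grad = -1.2241
  prox(v) = soft_thresh(-1.2241, 0.2475) = -0.9766
Iteration 2: beta = 0.3333, y = -0.9766 + 0.3333*(-0.9766 + 1.4527) = -0.8179
  grad(y) = 0.3641, v = y - alpha*grad = -0.9099
  prox(v) = soft_thresh(-0.9099, 0.2475) = -0.6624
Iteration 3: beta = 0.5, y = -0.6624 + 0.5*(-0.6624 + 0.9766) = -0.5053
  grad(y) = 0.9893, v = y - alpha*grad = -0.7551
  prox(v) = soft_thresh(-0.7551, 0.2475) = -0.5077
Iteration 4: beta = 0.6, y = -0.5077 + 0.6*(-0.5077 + 0.6624) = -0.4148
  grad(y) = 1.1703, v = y - alpha*grad = -0.7103
  prox(v) = soft_thresh(-0.7103, 0.2475) = -0.4629
f(x_4) = 1*(-0.4629)^2 + 2*(-0.4629) + 0.98*|-0.4629| = -0.2579


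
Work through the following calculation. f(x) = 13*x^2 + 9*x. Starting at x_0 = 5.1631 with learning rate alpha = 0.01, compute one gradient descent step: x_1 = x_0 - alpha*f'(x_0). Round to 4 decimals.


We compute the gradient at x_0 and apply the update.
f'(x) = 26*x + 9
f'(5.1631) = 26*5.1631 + 9 = 143.2406
x_1 = 5.1631 - 0.01*143.2406 = 3.7307


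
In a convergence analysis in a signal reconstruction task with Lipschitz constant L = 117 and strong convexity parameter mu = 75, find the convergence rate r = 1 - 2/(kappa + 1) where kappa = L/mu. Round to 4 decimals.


Step 1: Compute the condition number.
kappa = L/mu = 117/75 = 1.56
Step 2: Compute the convergence rate.
r = 1 - 2/(kappa + 1) = 1 - 2*mu/(L + mu) = (L - mu)/(L + mu) = 42/192 = 0.2188


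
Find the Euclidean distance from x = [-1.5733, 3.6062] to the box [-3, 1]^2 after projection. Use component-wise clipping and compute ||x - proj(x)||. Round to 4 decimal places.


Project each component onto [-3, 1].
clip(-1.5733) = -1.5733, clip(3.6062) = 1.0
Projection = [-1.5733, 1.0]
Squared diffs: [0.0, 6.7923]
Distance = sqrt(6.7923) = 2.6062


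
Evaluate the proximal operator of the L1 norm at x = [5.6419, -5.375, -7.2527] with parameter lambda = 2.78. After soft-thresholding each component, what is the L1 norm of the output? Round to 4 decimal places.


Soft-thresholding with lambda = 2.78:
prox(5.6419) = sign(5.6419)*max(|5.6419| - 2.78, 0) = 2.8619
prox(-5.375) = sign(-5.375)*max(|-5.375| - 2.78, 0) = -2.595
prox(-7.2527) = sign(-7.2527)*max(|-7.2527| - 2.78, 0) = -4.4727
prox(x) = [2.8619, -2.595, -4.4727]
||prox(x)||_1 = 2.8619 + 2.595 + 4.4727 = 9.9296


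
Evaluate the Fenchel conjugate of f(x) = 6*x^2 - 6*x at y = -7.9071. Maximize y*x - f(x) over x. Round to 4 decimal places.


f*(y) = sup_x {y*x - a*x^2 - b*x} = sup_x {(y-b)*x - a*x^2}
FOC: (y - b) - 2a*x = 0 => x* = (y - b)/(2a)
x* = (-7.9071 + 6)/(2*6) = -0.1589
f*(-7.9071) = (y-b)^2/(4a) = (-7.9071 + 6)^2/(4*6)
= 3.637/24 = 0.1515


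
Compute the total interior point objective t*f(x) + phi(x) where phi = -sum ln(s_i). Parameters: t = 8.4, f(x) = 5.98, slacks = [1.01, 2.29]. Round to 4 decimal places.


Step 1: Compute log-barrier.
ln values: [0.01, 0.8286]
phi = -(0.01 + 0.8286) = -0.8385
Step 2: Compute augmented objective.
t*f(x) = 8.4*5.98 = 50.232
Total = 50.232 - 0.8385 = 49.3935


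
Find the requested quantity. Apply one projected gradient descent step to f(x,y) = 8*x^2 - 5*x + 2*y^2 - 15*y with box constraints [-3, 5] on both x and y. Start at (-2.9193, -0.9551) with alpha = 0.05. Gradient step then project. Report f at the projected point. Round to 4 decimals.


Step 1: Compute gradient at (-2.9193, -0.9551).
grad_x = 2*8*-2.9193 - 5 = -51.7088
grad_y = 2*2*-0.9551 - 15 = -18.8204
Step 2: Gradient step.
x_raw = -2.9193 - 0.05*-51.7088 = -0.3339
y_raw = -0.9551 - 0.05*-18.8204 = -0.0141
Step 3: Project onto [-3, 5].
x_proj = clip(-0.3339) = -0.3339
y_proj = clip(-0.0141) = -0.0141
Step 4: Evaluate f.
f(-0.3339, -0.0141) = 2.7726


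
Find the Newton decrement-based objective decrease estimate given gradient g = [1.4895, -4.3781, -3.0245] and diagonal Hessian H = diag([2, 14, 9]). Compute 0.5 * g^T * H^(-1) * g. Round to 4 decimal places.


Step 1: H is diagonal, so H^(-1) * g = [0.7448, -0.3127, -0.3361].
Step 2: g^T H^(-1) g = sum_i g_i^2 / H_ii
  = (1.4895)^2/2 + (-4.3781)^2/14 + (-3.0245)^2/9
  = 1.1093 + 1.3691 + 1.0164 = 3.4948
Step 3: Objective decrease = 0.5 * g^T H^(-1) g = 1.7474
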